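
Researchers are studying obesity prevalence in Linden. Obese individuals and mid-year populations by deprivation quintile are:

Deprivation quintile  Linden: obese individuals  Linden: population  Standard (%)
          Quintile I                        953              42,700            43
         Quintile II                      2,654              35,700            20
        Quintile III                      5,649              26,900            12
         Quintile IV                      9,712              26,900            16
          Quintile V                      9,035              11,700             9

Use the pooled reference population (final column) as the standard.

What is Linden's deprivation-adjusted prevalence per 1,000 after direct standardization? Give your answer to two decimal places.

176.93

Deprivation-specific rates per 1,000 for Linden: 22.319, 74.342, 210.000, 361.041, 772.222.
Standard weights: 0.43, 0.20, 0.12, 0.16, 0.09.
Standardized rate: 0.4300×22.319 + 0.2000×74.342 + 0.1200×210.000 + 0.1600×361.041 + 0.0900×772.222 = 176.9318 per 1,000.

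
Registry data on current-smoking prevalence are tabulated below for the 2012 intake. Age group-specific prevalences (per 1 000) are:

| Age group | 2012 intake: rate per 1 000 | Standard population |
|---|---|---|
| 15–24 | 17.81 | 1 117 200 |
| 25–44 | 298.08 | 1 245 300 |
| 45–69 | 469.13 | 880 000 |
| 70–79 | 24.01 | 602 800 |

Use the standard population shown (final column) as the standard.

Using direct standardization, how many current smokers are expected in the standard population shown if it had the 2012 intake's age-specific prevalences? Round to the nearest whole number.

818404

Expected current smokers = Σ (standard pop × age-specific rate ÷ 1 000)
= 1 117 200×17.81/1 000 + 1 245 300×298.08/1 000 + 880 000×469.13/1 000 + 602 800×24.01/1 000
= 19897.33 + 371199.02 + 412834.40 + 14473.23 = 818403.98.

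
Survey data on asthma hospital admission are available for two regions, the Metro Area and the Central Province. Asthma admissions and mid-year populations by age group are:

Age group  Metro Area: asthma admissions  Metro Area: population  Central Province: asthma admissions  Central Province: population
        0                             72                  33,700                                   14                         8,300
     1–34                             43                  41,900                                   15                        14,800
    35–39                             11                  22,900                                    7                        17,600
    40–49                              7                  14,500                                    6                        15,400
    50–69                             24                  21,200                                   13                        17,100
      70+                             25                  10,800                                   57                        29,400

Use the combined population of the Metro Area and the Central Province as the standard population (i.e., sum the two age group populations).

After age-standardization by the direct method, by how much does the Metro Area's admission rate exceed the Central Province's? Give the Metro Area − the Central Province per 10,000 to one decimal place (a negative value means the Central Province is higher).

Age-specific rates per 10,000 for the Metro Area: 21.36, 10.26, 4.80, 4.83, 11.32, 23.15.
For the Central Province: 16.87, 10.14, 3.98, 3.90, 7.60, 19.39.
Combined standard total = 247,600; weights = 0.1696, 0.2290, 0.1636, 0.1208, 0.1547, 0.1624.
The Metro Area: 0.1696×21.36 + 0.2290×10.26 + 0.1636×4.80 + 0.1208×4.83 + 0.1547×11.32 + 0.1624×23.15 = 12.8523 per 10,000.
The Central Province: 0.1696×16.87 + 0.2290×10.14 + 0.1636×3.98 + 0.1208×3.90 + 0.1547×7.60 + 0.1624×19.39 = 10.6269 per 10,000.
Difference = 12.8523 − 10.6269 = 2.2254.

2.2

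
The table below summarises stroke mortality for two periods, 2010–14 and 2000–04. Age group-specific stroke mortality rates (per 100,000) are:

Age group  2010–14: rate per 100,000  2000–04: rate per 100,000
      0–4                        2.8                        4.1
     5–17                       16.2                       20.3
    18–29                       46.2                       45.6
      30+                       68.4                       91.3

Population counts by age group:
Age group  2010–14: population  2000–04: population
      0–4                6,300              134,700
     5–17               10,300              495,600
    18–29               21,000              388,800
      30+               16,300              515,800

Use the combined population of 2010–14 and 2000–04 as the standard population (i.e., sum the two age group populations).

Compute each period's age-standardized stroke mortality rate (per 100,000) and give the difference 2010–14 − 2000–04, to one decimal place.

Combined standard total = 1,588,800; weights = 0.0887, 0.3184, 0.2579, 0.3349.
2010–14: 0.0887×2.8 + 0.3184×16.2 + 0.2579×46.2 + 0.3349×68.4 = 40.2309 per 100,000.
2000–04: 0.0887×4.1 + 0.3184×20.3 + 0.2579×45.6 + 0.3349×91.3 = 49.1663 per 100,000.
Difference = 40.2309 − 49.1663 = -8.9355.

-8.9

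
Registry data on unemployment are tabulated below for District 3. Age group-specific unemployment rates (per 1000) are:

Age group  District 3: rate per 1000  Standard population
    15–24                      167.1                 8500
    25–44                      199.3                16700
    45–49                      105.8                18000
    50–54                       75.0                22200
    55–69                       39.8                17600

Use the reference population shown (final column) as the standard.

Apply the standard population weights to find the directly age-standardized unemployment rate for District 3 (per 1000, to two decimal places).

108.66

Standard total = 83000; weights = 0.1024, 0.2012, 0.2169, 0.2675, 0.2120.
Standardized rate: 0.1024×167.1 + 0.2012×199.3 + 0.2169×105.8 + 0.2675×75.0 + 0.2120×39.8 = 108.6571 per 1000.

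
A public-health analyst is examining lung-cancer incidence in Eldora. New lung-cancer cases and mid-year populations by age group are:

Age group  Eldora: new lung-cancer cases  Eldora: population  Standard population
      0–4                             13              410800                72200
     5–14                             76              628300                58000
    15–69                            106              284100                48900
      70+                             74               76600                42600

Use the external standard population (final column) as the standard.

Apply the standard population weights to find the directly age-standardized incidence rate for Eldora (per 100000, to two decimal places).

Age-specific rates per 100000 for Eldora: 3.16, 12.10, 37.31, 96.61.
Standard total = 221700; weights = 0.3257, 0.2616, 0.2206, 0.1922.
Standardized rate: 0.3257×3.16 + 0.2616×12.10 + 0.2206×37.31 + 0.1922×96.61 = 30.9876 per 100000.

30.99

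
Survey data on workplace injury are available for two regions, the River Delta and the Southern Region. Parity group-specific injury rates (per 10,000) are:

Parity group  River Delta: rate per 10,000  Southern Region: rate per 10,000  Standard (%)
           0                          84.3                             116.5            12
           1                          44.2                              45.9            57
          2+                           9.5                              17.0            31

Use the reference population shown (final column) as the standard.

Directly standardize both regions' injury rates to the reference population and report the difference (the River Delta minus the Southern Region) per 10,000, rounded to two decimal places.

-7.16

Standard weights: 0.12, 0.57, 0.31.
The River Delta: 0.1200×84.3 + 0.5700×44.2 + 0.3100×9.5 = 38.2550 per 10,000.
The Southern Region: 0.1200×116.5 + 0.5700×45.9 + 0.3100×17.0 = 45.4130 per 10,000.
Difference = 38.2550 − 45.4130 = -7.1580.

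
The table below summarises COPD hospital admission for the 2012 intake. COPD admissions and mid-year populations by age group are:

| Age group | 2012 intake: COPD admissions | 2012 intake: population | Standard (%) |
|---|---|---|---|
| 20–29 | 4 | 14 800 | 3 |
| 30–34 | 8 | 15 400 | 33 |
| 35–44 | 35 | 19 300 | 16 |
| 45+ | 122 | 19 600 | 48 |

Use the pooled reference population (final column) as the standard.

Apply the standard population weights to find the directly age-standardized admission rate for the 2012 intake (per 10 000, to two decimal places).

34.57

Age-specific rates per 10 000 for the 2012 intake: 2.70, 5.19, 18.13, 62.24.
Standard weights: 0.03, 0.33, 0.16, 0.48.
Standardized rate: 0.0300×2.70 + 0.3300×5.19 + 0.1600×18.13 + 0.4800×62.24 = 34.5745 per 10 000.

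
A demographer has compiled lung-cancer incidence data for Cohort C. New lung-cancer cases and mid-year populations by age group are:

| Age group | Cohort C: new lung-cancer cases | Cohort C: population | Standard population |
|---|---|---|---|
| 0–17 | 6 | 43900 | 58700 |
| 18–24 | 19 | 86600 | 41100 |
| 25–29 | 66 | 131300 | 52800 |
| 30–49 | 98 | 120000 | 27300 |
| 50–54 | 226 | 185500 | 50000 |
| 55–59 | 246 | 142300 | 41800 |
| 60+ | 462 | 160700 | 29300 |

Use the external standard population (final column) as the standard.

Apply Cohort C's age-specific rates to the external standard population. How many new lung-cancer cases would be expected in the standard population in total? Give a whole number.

283

Age-specific rates per 100000 for Cohort C: 13.67, 21.94, 50.27, 81.67, 121.83, 172.87, 287.49.
Expected new lung-cancer cases = Σ (standard pop × age-specific rate ÷ 100000)
= 58700×13.67/100000 + 41100×21.94/100000 + 52800×50.27/100000 + 27300×81.67/100000 + 50000×121.83/100000 + 41800×172.87/100000 + 29300×287.49/100000
= 8.02 + 9.02 + 26.54 + 22.30 + 60.92 + 72.26 + 84.24 = 283.29.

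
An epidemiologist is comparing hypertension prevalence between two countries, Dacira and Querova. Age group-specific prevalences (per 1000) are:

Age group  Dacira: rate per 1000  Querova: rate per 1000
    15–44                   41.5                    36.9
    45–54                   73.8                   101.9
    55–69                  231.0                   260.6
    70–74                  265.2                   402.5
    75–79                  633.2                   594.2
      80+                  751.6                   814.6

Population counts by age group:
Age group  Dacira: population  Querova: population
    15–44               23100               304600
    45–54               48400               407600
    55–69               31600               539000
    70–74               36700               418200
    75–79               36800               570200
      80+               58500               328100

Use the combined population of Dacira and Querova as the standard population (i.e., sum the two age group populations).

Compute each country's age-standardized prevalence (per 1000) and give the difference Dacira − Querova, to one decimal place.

-32.6

Combined standard total = 2802800; weights = 0.1169, 0.1627, 0.2036, 0.1623, 0.2166, 0.1379.
Dacira: 0.1169×41.5 + 0.1627×73.8 + 0.2036×231.0 + 0.1623×265.2 + 0.2166×633.2 + 0.1379×751.6 = 347.7313 per 1000.
Querova: 0.1169×36.9 + 0.1627×101.9 + 0.2036×260.6 + 0.1623×402.5 + 0.2166×594.2 + 0.1379×814.6 = 380.3189 per 1000.
Difference = 347.7313 − 380.3189 = -32.5876.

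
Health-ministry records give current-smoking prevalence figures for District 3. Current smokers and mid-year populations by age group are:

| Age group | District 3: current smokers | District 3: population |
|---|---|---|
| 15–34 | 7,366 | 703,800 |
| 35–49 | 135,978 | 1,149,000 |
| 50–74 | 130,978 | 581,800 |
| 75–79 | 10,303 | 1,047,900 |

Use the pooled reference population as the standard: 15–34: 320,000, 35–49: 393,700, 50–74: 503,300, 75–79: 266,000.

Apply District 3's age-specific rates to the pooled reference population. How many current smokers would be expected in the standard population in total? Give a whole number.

165862

Age-specific rates per 1,000 for District 3: 10.466, 118.345, 225.125, 9.832.
Expected current smokers = Σ (standard pop × age-specific rate ÷ 1,000)
= 320,000×10.466/1,000 + 393,700×118.345/1,000 + 503,300×225.125/1,000 + 266,000×9.832/1,000
= 3349.13 + 46592.29 + 113305.65 + 2615.32 = 165862.40.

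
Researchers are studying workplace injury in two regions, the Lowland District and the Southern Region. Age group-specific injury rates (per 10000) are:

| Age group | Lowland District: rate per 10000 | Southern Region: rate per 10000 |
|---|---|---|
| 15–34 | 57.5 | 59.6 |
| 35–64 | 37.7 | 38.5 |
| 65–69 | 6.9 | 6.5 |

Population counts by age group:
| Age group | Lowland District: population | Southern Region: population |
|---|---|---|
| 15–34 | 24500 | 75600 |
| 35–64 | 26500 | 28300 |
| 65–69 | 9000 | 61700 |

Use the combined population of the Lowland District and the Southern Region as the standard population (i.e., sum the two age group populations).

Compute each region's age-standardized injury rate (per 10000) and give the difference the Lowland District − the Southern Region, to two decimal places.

Combined standard total = 225600; weights = 0.4437, 0.2429, 0.3134.
The Lowland District: 0.4437×57.5 + 0.2429×37.7 + 0.3134×6.9 = 36.8331 per 10000.
The Southern Region: 0.4437×59.6 + 0.2429×38.5 + 0.3134×6.5 = 37.8338 per 10000.
Difference = 36.8331 − 37.8338 = -1.0008.

-1.00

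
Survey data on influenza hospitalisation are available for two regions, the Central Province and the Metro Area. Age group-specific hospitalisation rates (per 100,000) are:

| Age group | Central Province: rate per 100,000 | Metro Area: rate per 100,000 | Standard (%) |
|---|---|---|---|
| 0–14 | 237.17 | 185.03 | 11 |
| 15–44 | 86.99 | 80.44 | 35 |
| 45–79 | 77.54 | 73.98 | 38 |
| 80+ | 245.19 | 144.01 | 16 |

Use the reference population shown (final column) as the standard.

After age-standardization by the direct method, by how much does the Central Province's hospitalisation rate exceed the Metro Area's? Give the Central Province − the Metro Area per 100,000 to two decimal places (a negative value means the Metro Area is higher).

25.57

Standard weights: 0.11, 0.35, 0.38, 0.16.
The Central Province: 0.1100×237.17 + 0.3500×86.99 + 0.3800×77.54 + 0.1600×245.19 = 125.2308 per 100,000.
The Metro Area: 0.1100×185.03 + 0.3500×80.44 + 0.3800×73.98 + 0.1600×144.01 = 99.6613 per 100,000.
Difference = 125.2308 − 99.6613 = 25.5695.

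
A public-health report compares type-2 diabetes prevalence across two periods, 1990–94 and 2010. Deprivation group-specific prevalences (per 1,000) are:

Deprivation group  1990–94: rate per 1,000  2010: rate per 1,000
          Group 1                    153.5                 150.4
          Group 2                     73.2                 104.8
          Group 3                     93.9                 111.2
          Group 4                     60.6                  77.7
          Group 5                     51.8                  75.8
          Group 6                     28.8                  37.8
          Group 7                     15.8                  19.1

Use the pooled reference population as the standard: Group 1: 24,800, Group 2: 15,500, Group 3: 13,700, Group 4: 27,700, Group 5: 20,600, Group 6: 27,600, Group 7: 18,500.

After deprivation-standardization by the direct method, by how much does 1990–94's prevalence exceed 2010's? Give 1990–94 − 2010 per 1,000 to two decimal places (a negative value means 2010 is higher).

-12.99

Standard total = 148,400; weights = 0.1671, 0.1044, 0.0923, 0.1867, 0.1388, 0.1860, 0.1247.
1990–94: 0.1671×153.5 + 0.1044×73.2 + 0.0923×93.9 + 0.1867×60.6 + 0.1388×51.8 + 0.1860×28.8 + 0.1247×15.8 = 67.7945 per 1,000.
2010: 0.1671×150.4 + 0.1044×104.8 + 0.0923×111.2 + 0.1867×77.7 + 0.1388×75.8 + 0.1860×37.8 + 0.1247×19.1 = 80.7827 per 1,000.
Difference = 67.7945 − 80.7827 = -12.9882.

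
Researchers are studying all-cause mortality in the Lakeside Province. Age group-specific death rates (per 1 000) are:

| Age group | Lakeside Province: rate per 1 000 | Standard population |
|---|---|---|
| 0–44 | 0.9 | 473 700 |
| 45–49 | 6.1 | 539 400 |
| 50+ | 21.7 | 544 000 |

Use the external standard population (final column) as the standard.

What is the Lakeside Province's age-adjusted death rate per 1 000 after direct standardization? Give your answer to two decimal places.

Standard total = 1 557 100; weights = 0.3042, 0.3464, 0.3494.
Standardized rate: 0.3042×0.9 + 0.3464×6.1 + 0.3494×21.7 = 9.9682 per 1 000.

9.97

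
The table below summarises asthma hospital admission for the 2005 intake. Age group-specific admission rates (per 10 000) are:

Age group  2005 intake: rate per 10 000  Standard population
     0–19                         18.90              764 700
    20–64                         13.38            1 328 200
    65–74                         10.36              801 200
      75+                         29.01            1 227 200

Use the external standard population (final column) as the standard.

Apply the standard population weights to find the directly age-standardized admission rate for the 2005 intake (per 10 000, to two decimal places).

18.47

Standard total = 4 121 300; weights = 0.1855, 0.3223, 0.1944, 0.2978.
Standardized rate: 0.1855×18.90 + 0.3223×13.38 + 0.1944×10.36 + 0.2978×29.01 = 18.4713 per 10 000.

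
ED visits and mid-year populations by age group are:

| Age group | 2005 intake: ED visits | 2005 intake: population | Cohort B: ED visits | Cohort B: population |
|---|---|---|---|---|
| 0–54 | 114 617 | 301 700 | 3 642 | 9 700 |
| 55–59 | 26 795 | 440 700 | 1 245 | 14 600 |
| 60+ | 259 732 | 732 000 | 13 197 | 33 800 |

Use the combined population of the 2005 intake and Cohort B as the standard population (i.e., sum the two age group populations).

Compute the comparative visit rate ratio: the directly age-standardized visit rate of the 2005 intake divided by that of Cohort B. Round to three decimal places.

0.919

Age-specific rates per 1 000 for the 2005 intake: 379.904, 60.801, 354.825.
For Cohort B: 375.464, 85.274, 390.444.
Combined standard total = 1 532 500; weights = 0.2032, 0.2971, 0.4997.
The 2005 intake: 0.2032×379.904 + 0.2971×60.801 + 0.4997×354.825 = 272.5676 per 1 000.
Cohort B: 0.2032×375.464 + 0.2971×85.274 + 0.4997×390.444 = 296.7351 per 1 000.
Ratio = 272.5676 ÷ 296.7351 = 0.91856.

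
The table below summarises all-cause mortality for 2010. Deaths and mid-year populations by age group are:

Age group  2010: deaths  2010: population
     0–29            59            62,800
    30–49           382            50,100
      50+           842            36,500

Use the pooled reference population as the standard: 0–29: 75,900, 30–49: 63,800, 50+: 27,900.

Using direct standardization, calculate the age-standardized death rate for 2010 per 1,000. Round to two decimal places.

Age-specific rates per 1,000 for 2010: 0.939, 7.625, 23.068.
Standard total = 167,600; weights = 0.4529, 0.3807, 0.1665.
Standardized rate: 0.4529×0.939 + 0.3807×7.625 + 0.1665×23.068 = 7.1681 per 1,000.

7.17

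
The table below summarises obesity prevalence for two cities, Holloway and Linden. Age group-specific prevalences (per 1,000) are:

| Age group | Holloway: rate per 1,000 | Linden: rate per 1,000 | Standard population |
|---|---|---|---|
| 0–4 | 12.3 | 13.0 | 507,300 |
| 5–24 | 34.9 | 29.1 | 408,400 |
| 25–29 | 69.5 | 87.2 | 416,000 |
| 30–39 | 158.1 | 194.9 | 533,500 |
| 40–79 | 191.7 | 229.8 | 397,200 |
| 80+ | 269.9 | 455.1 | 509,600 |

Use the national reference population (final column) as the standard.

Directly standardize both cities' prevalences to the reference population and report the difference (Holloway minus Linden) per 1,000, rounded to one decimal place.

Standard total = 2,772,000; weights = 0.1830, 0.1473, 0.1501, 0.1925, 0.1433, 0.1838.
Holloway: 0.1830×12.3 + 0.1473×34.9 + 0.1501×69.5 + 0.1925×158.1 + 0.1433×191.7 + 0.1838×269.9 = 125.3375 per 1,000.
Linden: 0.1830×13.0 + 0.1473×29.1 + 0.1501×87.2 + 0.1925×194.9 + 0.1433×229.8 + 0.1838×455.1 = 173.8561 per 1,000.
Difference = 125.3375 − 173.8561 = -48.5186.

-48.5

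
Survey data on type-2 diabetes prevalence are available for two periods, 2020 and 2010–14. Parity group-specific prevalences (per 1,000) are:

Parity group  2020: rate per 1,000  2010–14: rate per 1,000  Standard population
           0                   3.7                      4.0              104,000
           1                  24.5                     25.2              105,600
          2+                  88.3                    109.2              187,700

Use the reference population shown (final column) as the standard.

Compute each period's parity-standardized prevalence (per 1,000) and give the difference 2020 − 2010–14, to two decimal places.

-10.14

Standard total = 397,300; weights = 0.2618, 0.2658, 0.4724.
2020: 0.2618×3.7 + 0.2658×24.5 + 0.4724×88.3 = 49.1969 per 1,000.
2010–14: 0.2618×4.0 + 0.2658×25.2 + 0.4724×109.2 = 59.3354 per 1,000.
Difference = 49.1969 − 59.3354 = -10.1386.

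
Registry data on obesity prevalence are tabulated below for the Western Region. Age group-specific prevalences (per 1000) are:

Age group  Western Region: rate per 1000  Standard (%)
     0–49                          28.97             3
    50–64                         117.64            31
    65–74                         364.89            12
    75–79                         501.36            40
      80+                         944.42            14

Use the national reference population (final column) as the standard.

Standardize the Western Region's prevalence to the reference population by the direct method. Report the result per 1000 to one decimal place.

Standard weights: 0.03, 0.31, 0.12, 0.40, 0.14.
Standardized rate: 0.0300×28.97 + 0.3100×117.64 + 0.1200×364.89 + 0.4000×501.36 + 0.1400×944.42 = 413.8871 per 1000.

413.9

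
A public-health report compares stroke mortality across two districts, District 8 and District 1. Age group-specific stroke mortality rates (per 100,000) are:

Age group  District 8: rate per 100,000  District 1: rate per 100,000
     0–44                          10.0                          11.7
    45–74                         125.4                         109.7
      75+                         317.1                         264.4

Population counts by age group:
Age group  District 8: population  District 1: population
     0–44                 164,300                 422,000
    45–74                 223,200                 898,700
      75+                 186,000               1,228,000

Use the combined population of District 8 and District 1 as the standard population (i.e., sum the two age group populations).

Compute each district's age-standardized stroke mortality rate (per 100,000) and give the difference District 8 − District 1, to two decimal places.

Combined standard total = 3,122,200; weights = 0.1878, 0.3593, 0.4529.
District 8: 0.1878×10.0 + 0.3593×125.4 + 0.4529×317.1 = 190.5479 per 100,000.
District 1: 0.1878×11.7 + 0.3593×109.7 + 0.4529×264.4 = 161.3586 per 100,000.
Difference = 190.5479 − 161.3586 = 29.1893.

29.19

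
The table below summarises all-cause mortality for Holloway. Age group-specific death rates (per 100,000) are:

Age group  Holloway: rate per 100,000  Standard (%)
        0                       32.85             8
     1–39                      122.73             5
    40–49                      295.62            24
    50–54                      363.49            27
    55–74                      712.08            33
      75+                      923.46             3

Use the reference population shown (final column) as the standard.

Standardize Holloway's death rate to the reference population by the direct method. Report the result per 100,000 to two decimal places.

440.55

Standard weights: 0.08, 0.05, 0.24, 0.27, 0.33, 0.03.
Standardized rate: 0.0800×32.85 + 0.0500×122.73 + 0.2400×295.62 + 0.2700×363.49 + 0.3300×712.08 + 0.0300×923.46 = 440.5458 per 100,000.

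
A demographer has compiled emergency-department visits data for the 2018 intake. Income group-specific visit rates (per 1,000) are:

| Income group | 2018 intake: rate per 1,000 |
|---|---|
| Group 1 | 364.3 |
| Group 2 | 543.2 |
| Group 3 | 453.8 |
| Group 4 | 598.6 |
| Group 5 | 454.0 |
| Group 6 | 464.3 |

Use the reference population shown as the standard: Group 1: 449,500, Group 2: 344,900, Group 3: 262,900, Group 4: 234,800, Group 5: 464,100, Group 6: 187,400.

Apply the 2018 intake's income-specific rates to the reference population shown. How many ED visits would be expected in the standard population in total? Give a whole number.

908669

Expected ED visits = Σ (standard pop × income-specific rate ÷ 1,000)
= 449,500×364.3/1,000 + 344,900×543.2/1,000 + 262,900×453.8/1,000 + 234,800×598.6/1,000 + 464,100×454.0/1,000 + 187,400×464.3/1,000
= 163752.85 + 187349.68 + 119304.02 + 140551.28 + 210701.40 + 87009.82 = 908669.05.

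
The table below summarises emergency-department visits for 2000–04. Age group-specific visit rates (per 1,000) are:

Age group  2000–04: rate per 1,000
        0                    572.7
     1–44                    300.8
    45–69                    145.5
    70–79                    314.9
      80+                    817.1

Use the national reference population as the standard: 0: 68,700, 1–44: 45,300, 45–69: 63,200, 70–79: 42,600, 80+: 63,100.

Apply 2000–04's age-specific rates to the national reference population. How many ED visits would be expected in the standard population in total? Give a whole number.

Expected ED visits = Σ (standard pop × age-specific rate ÷ 1,000)
= 68,700×572.7/1,000 + 45,300×300.8/1,000 + 63,200×145.5/1,000 + 42,600×314.9/1,000 + 63,100×817.1/1,000
= 39344.49 + 13626.24 + 9195.60 + 13414.74 + 51559.01 = 127140.08.

127140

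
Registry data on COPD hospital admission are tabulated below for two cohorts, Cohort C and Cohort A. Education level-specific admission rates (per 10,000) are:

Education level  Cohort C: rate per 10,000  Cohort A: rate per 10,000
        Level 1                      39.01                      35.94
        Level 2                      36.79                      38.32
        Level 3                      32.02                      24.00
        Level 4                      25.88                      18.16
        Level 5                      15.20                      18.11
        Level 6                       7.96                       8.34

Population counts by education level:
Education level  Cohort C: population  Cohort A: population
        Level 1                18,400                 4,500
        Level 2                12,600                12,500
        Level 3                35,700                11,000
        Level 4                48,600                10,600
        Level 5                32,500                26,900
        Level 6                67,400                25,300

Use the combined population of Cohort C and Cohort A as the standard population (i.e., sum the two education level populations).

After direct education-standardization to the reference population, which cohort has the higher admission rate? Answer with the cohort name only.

Combined standard total = 306,000; weights = 0.0748, 0.0820, 0.1526, 0.1935, 0.1941, 0.3029.
Cohort C: 0.0748×39.01 + 0.0820×36.79 + 0.1526×32.02 + 0.1935×25.88 + 0.1941×15.20 + 0.3029×7.96 = 21.1927 per 10,000.
Cohort A: 0.0748×35.94 + 0.0820×38.32 + 0.1526×24.00 + 0.1935×18.16 + 0.1941×18.11 + 0.3029×8.34 = 19.0509 per 10,000.

Cohort C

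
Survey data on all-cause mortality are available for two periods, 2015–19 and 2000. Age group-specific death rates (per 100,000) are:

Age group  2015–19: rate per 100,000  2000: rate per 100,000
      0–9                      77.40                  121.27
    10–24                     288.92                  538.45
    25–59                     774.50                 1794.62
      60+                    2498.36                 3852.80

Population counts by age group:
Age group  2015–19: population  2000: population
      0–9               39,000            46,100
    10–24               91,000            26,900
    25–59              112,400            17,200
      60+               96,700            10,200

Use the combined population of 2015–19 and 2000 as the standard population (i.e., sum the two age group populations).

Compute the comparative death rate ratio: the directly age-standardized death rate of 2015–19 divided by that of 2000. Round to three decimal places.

Combined standard total = 439,500; weights = 0.1936, 0.2683, 0.2949, 0.2432.
2015–19: 0.1936×77.40 + 0.2683×288.92 + 0.2949×774.50 + 0.2432×2498.36 = 928.5558 per 100,000.
2000: 0.1936×121.27 + 0.2683×538.45 + 0.2949×1794.62 + 0.2432×3852.80 = 1634.2444 per 100,000.
Ratio = 928.5558 ÷ 1634.2444 = 0.56819.

0.568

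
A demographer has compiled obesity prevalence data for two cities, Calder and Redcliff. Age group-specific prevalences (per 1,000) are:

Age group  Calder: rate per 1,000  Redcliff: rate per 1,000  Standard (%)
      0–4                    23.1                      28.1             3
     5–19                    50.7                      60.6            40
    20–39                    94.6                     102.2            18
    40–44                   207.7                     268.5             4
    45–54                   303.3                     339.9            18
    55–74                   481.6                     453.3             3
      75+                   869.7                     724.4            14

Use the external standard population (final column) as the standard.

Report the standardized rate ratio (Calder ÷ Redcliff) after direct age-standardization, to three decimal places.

Standard weights: 0.03, 0.40, 0.18, 0.04, 0.18, 0.03, 0.14.
Calder: 0.0300×23.1 + 0.4000×50.7 + 0.1800×94.6 + 0.0400×207.7 + 0.1800×303.3 + 0.0300×481.6 + 0.1400×869.7 = 237.1090 per 1,000.
Redcliff: 0.0300×28.1 + 0.4000×60.6 + 0.1800×102.2 + 0.0400×268.5 + 0.1800×339.9 + 0.0300×453.3 + 0.1400×724.4 = 230.4160 per 1,000.
Ratio = 237.1090 ÷ 230.4160 = 1.02905.

1.029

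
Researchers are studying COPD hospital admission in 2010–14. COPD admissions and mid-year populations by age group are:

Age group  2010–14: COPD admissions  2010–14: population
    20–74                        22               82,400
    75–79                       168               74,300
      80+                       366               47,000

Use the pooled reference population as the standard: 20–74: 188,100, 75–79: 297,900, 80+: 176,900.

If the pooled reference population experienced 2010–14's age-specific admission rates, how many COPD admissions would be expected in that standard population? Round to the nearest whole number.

2101

Age-specific rates per 10,000 for 2010–14: 2.67, 22.61, 77.87.
Expected COPD admissions = Σ (standard pop × age-specific rate ÷ 10,000)
= 188,100×2.67/10,000 + 297,900×22.61/10,000 + 176,900×77.87/10,000
= 50.22 + 673.58 + 1377.56 = 2101.37.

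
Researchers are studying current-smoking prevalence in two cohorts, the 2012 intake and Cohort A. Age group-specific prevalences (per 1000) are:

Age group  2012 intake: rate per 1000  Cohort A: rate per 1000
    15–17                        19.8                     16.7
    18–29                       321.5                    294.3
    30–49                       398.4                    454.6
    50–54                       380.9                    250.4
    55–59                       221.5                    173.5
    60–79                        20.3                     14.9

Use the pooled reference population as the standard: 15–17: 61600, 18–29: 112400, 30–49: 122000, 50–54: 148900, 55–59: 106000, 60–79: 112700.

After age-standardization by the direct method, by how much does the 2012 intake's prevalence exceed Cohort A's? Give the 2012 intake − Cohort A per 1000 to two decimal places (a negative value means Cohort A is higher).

32.43

Standard total = 663600; weights = 0.0928, 0.1694, 0.1838, 0.2244, 0.1597, 0.1698.
The 2012 intake: 0.0928×19.8 + 0.1694×321.5 + 0.1838×398.4 + 0.2244×380.9 + 0.1597×221.5 + 0.1698×20.3 = 253.8335 per 1000.
Cohort A: 0.0928×16.7 + 0.1694×294.3 + 0.1838×454.6 + 0.2244×250.4 + 0.1597×173.5 + 0.1698×14.9 = 221.4045 per 1000.
Difference = 253.8335 − 221.4045 = 32.4290.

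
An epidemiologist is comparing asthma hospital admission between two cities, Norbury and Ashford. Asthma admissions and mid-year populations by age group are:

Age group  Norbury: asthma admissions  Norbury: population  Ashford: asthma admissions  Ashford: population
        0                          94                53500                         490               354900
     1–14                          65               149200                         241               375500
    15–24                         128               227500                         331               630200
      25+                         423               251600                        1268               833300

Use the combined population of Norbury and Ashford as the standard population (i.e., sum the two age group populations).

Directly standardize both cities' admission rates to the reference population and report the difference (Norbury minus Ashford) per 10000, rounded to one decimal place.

Age-specific rates per 10000 for Norbury: 17.57, 4.36, 5.63, 16.81.
For Ashford: 13.81, 6.42, 5.25, 15.22.
Combined standard total = 2875700; weights = 0.1420, 0.1825, 0.2983, 0.3773.
Norbury: 0.1420×17.57 + 0.1825×4.36 + 0.2983×5.63 + 0.3773×16.81 = 11.3110 per 10000.
Ashford: 0.1420×13.81 + 0.1825×6.42 + 0.2983×5.25 + 0.3773×15.22 = 10.4391 per 10000.
Difference = 11.3110 − 10.4391 = 0.8719.

0.9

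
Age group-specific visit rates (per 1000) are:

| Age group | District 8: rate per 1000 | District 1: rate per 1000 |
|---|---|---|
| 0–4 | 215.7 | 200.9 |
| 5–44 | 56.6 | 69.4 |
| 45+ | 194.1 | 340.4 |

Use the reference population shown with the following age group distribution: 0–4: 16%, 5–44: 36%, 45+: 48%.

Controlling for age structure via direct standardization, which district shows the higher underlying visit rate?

Standard weights: 0.16, 0.36, 0.48.
District 8: 0.1600×215.7 + 0.3600×56.6 + 0.4800×194.1 = 148.0560 per 1000.
District 1: 0.1600×200.9 + 0.3600×69.4 + 0.4800×340.4 = 220.5200 per 1000.

District 1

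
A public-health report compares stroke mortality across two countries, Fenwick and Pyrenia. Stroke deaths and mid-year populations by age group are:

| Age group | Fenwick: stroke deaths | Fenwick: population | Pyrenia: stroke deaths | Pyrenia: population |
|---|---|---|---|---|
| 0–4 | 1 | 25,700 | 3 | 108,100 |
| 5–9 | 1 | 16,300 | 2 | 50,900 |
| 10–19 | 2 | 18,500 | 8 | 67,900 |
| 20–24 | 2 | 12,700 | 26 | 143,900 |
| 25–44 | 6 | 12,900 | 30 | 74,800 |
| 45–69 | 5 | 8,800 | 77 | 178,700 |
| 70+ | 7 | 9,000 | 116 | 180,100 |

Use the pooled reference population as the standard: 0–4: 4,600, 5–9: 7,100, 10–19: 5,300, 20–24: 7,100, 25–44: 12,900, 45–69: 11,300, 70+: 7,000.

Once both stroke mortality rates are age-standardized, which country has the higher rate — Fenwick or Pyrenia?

Fenwick

Age-specific rates per 100,000 for Fenwick: 3.89, 6.13, 10.81, 15.75, 46.51, 56.82, 77.78.
For Pyrenia: 2.78, 3.93, 11.78, 18.07, 40.11, 43.09, 64.41.
Standard total = 55,300; weights = 0.0832, 0.1284, 0.0958, 0.1284, 0.2333, 0.2043, 0.1266.
Fenwick: 0.0832×3.89 + 0.1284×6.13 + 0.0958×10.81 + 0.1284×15.75 + 0.2333×46.51 + 0.2043×56.82 + 0.1266×77.78 = 36.4748 per 100,000.
Pyrenia: 0.0832×2.78 + 0.1284×3.93 + 0.0958×11.78 + 0.1284×18.07 + 0.2333×40.11 + 0.2043×43.09 + 0.1266×64.41 = 30.4980 per 100,000.
The crude rates (23.10 vs 32.57) would put Pyrenia higher, but that reflects its age composition; once standardized to a common age structure, Fenwick has the higher underlying rate.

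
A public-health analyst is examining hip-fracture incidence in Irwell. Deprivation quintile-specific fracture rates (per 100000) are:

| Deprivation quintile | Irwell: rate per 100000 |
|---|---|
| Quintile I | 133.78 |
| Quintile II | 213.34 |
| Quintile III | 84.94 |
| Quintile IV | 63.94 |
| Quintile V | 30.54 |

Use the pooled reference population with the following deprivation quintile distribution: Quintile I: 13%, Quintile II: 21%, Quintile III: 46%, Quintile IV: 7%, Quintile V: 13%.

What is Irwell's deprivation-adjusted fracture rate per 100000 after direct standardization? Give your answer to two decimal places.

Standard weights: 0.13, 0.21, 0.46, 0.07, 0.13.
Standardized rate: 0.1300×133.78 + 0.2100×213.34 + 0.4600×84.94 + 0.0700×63.94 + 0.1300×30.54 = 109.7112 per 100000.

109.71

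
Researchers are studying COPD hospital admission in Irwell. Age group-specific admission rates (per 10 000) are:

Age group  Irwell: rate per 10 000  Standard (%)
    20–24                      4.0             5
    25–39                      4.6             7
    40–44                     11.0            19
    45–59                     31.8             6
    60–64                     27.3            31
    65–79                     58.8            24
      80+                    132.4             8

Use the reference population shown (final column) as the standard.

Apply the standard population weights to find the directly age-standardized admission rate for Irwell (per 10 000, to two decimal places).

37.69

Standard weights: 0.05, 0.07, 0.19, 0.06, 0.31, 0.24, 0.08.
Standardized rate: 0.0500×4.0 + 0.0700×4.6 + 0.1900×11.0 + 0.0600×31.8 + 0.3100×27.3 + 0.2400×58.8 + 0.0800×132.4 = 37.6870 per 10 000.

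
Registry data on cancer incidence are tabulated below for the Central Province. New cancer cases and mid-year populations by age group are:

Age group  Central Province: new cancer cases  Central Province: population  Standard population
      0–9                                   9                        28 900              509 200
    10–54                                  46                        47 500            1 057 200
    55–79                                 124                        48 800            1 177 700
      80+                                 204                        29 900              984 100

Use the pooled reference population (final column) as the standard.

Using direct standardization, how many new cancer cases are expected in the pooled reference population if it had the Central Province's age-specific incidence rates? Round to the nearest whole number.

Age-specific rates per 100 000 for the Central Province: 31.14, 96.84, 254.10, 682.27.
Expected new cancer cases = Σ (standard pop × age-specific rate ÷ 100 000)
= 509 200×31.14/100 000 + 1 057 200×96.84/100 000 + 1 177 700×254.10/100 000 + 984 100×682.27/100 000
= 158.57 + 1023.81 + 2992.52 + 6714.26 = 10889.17.

10889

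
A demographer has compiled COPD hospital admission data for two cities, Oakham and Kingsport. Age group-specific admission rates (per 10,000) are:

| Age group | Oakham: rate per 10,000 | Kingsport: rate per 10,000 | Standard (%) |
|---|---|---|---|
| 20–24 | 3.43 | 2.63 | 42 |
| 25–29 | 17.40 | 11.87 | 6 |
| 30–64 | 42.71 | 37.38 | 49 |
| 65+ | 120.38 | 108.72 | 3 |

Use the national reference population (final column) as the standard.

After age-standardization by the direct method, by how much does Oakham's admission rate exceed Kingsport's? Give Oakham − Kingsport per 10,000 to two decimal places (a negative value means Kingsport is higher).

3.63

Standard weights: 0.42, 0.06, 0.49, 0.03.
Oakham: 0.4200×3.43 + 0.0600×17.40 + 0.4900×42.71 + 0.0300×120.38 = 27.0239 per 10,000.
Kingsport: 0.4200×2.63 + 0.0600×11.87 + 0.4900×37.38 + 0.0300×108.72 = 23.3946 per 10,000.
Difference = 27.0239 − 23.3946 = 3.6293.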